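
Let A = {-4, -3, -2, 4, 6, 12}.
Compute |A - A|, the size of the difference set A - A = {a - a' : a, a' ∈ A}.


A - A = {a - a' : a, a' ∈ A}; |A| = 6.
Bounds: 2|A|-1 ≤ |A - A| ≤ |A|² - |A| + 1, i.e. 11 ≤ |A - A| ≤ 31.
Note: 0 ∈ A - A always (from a - a). The set is symmetric: if d ∈ A - A then -d ∈ A - A.
Enumerate nonzero differences d = a - a' with a > a' (then include -d):
Positive differences: {1, 2, 6, 7, 8, 9, 10, 14, 15, 16}
Full difference set: {0} ∪ (positive diffs) ∪ (negative diffs).
|A - A| = 1 + 2·10 = 21 (matches direct enumeration: 21).

|A - A| = 21


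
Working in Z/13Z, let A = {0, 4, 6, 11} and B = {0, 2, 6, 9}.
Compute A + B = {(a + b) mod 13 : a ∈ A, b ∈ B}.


Work in Z/13Z: reduce every sum a + b modulo 13.
Enumerate all 16 pairs:
a = 0: 0+0=0, 0+2=2, 0+6=6, 0+9=9
a = 4: 4+0=4, 4+2=6, 4+6=10, 4+9=0
a = 6: 6+0=6, 6+2=8, 6+6=12, 6+9=2
a = 11: 11+0=11, 11+2=0, 11+6=4, 11+9=7
Distinct residues collected: {0, 2, 4, 6, 7, 8, 9, 10, 11, 12}
|A + B| = 10 (out of 13 total residues).

A + B = {0, 2, 4, 6, 7, 8, 9, 10, 11, 12}


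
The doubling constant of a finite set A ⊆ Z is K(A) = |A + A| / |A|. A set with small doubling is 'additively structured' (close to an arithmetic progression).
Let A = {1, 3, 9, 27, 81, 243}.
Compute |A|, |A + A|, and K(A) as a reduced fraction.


|A| = 6.
Compute A + A by enumerating all 36 pairs.
A + A = {2, 4, 6, 10, 12, 18, 28, 30, 36, 54, 82, 84, 90, 108, 162, 244, 246, 252, 270, 324, 486}, so |A + A| = 21.
K = |A + A| / |A| = 21/6 = 7/2 ≈ 3.5000.
Reference: AP of size 6 gives K = 11/6 ≈ 1.8333; a fully generic set of size 6 gives K ≈ 3.5000.

|A| = 6, |A + A| = 21, K = 21/6 = 7/2.


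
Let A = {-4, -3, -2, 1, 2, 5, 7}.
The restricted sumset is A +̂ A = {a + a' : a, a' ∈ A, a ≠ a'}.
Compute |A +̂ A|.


Restricted sumset: A +̂ A = {a + a' : a ∈ A, a' ∈ A, a ≠ a'}.
Equivalently, take A + A and drop any sum 2a that is achievable ONLY as a + a for a ∈ A (i.e. sums representable only with equal summands).
Enumerate pairs (a, a') with a < a' (symmetric, so each unordered pair gives one sum; this covers all a ≠ a'):
  -4 + -3 = -7
  -4 + -2 = -6
  -4 + 1 = -3
  -4 + 2 = -2
  -4 + 5 = 1
  -4 + 7 = 3
  -3 + -2 = -5
  -3 + 1 = -2
  -3 + 2 = -1
  -3 + 5 = 2
  -3 + 7 = 4
  -2 + 1 = -1
  -2 + 2 = 0
  -2 + 5 = 3
  -2 + 7 = 5
  1 + 2 = 3
  1 + 5 = 6
  1 + 7 = 8
  2 + 5 = 7
  2 + 7 = 9
  5 + 7 = 12
Collected distinct sums: {-7, -6, -5, -3, -2, -1, 0, 1, 2, 3, 4, 5, 6, 7, 8, 9, 12}
|A +̂ A| = 17
(Reference bound: |A +̂ A| ≥ 2|A| - 3 for |A| ≥ 2, with |A| = 7 giving ≥ 11.)

|A +̂ A| = 17


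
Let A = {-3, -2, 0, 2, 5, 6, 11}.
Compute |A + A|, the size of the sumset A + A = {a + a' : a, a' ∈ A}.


A + A = {a + a' : a, a' ∈ A}; |A| = 7.
General bounds: 2|A| - 1 ≤ |A + A| ≤ |A|(|A|+1)/2, i.e. 13 ≤ |A + A| ≤ 28.
Lower bound 2|A|-1 is attained iff A is an arithmetic progression.
Enumerate sums a + a' for a ≤ a' (symmetric, so this suffices):
a = -3: -3+-3=-6, -3+-2=-5, -3+0=-3, -3+2=-1, -3+5=2, -3+6=3, -3+11=8
a = -2: -2+-2=-4, -2+0=-2, -2+2=0, -2+5=3, -2+6=4, -2+11=9
a = 0: 0+0=0, 0+2=2, 0+5=5, 0+6=6, 0+11=11
a = 2: 2+2=4, 2+5=7, 2+6=8, 2+11=13
a = 5: 5+5=10, 5+6=11, 5+11=16
a = 6: 6+6=12, 6+11=17
a = 11: 11+11=22
Distinct sums: {-6, -5, -4, -3, -2, -1, 0, 2, 3, 4, 5, 6, 7, 8, 9, 10, 11, 12, 13, 16, 17, 22}
|A + A| = 22

|A + A| = 22


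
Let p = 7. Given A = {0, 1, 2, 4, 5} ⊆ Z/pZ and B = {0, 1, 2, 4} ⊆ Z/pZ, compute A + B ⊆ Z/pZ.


Work in Z/7Z: reduce every sum a + b modulo 7.
Enumerate all 20 pairs:
a = 0: 0+0=0, 0+1=1, 0+2=2, 0+4=4
a = 1: 1+0=1, 1+1=2, 1+2=3, 1+4=5
a = 2: 2+0=2, 2+1=3, 2+2=4, 2+4=6
a = 4: 4+0=4, 4+1=5, 4+2=6, 4+4=1
a = 5: 5+0=5, 5+1=6, 5+2=0, 5+4=2
Distinct residues collected: {0, 1, 2, 3, 4, 5, 6}
|A + B| = 7 (out of 7 total residues).

A + B = {0, 1, 2, 3, 4, 5, 6}


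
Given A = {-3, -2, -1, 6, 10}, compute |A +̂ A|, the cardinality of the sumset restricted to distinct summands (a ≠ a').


Restricted sumset: A +̂ A = {a + a' : a ∈ A, a' ∈ A, a ≠ a'}.
Equivalently, take A + A and drop any sum 2a that is achievable ONLY as a + a for a ∈ A (i.e. sums representable only with equal summands).
Enumerate pairs (a, a') with a < a' (symmetric, so each unordered pair gives one sum; this covers all a ≠ a'):
  -3 + -2 = -5
  -3 + -1 = -4
  -3 + 6 = 3
  -3 + 10 = 7
  -2 + -1 = -3
  -2 + 6 = 4
  -2 + 10 = 8
  -1 + 6 = 5
  -1 + 10 = 9
  6 + 10 = 16
Collected distinct sums: {-5, -4, -3, 3, 4, 5, 7, 8, 9, 16}
|A +̂ A| = 10
(Reference bound: |A +̂ A| ≥ 2|A| - 3 for |A| ≥ 2, with |A| = 5 giving ≥ 7.)

|A +̂ A| = 10


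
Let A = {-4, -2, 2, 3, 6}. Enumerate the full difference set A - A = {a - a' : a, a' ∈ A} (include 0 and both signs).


A - A = {a - a' : a, a' ∈ A}.
Compute a - a' for each ordered pair (a, a'):
a = -4: -4--4=0, -4--2=-2, -4-2=-6, -4-3=-7, -4-6=-10
a = -2: -2--4=2, -2--2=0, -2-2=-4, -2-3=-5, -2-6=-8
a = 2: 2--4=6, 2--2=4, 2-2=0, 2-3=-1, 2-6=-4
a = 3: 3--4=7, 3--2=5, 3-2=1, 3-3=0, 3-6=-3
a = 6: 6--4=10, 6--2=8, 6-2=4, 6-3=3, 6-6=0
Collecting distinct values (and noting 0 appears from a-a):
A - A = {-10, -8, -7, -6, -5, -4, -3, -2, -1, 0, 1, 2, 3, 4, 5, 6, 7, 8, 10}
|A - A| = 19

A - A = {-10, -8, -7, -6, -5, -4, -3, -2, -1, 0, 1, 2, 3, 4, 5, 6, 7, 8, 10}


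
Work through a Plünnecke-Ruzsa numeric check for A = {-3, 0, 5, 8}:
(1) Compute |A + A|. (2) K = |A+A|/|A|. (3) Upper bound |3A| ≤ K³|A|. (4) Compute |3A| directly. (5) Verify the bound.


|A| = 4.
Step 1: Compute A + A by enumerating all 16 pairs.
A + A = {-6, -3, 0, 2, 5, 8, 10, 13, 16}, so |A + A| = 9.
Step 2: Doubling constant K = |A + A|/|A| = 9/4 = 9/4 ≈ 2.2500.
Step 3: Plünnecke-Ruzsa gives |3A| ≤ K³·|A| = (2.2500)³ · 4 ≈ 45.5625.
Step 4: Compute 3A = A + A + A directly by enumerating all triples (a,b,c) ∈ A³; |3A| = 16.
Step 5: Check 16 ≤ 45.5625? Yes ✓.

K = 9/4, Plünnecke-Ruzsa bound K³|A| ≈ 45.5625, |3A| = 16, inequality holds.


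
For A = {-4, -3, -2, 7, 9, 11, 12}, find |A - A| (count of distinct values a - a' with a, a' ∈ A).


A - A = {a - a' : a, a' ∈ A}; |A| = 7.
Bounds: 2|A|-1 ≤ |A - A| ≤ |A|² - |A| + 1, i.e. 13 ≤ |A - A| ≤ 43.
Note: 0 ∈ A - A always (from a - a). The set is symmetric: if d ∈ A - A then -d ∈ A - A.
Enumerate nonzero differences d = a - a' with a > a' (then include -d):
Positive differences: {1, 2, 3, 4, 5, 9, 10, 11, 12, 13, 14, 15, 16}
Full difference set: {0} ∪ (positive diffs) ∪ (negative diffs).
|A - A| = 1 + 2·13 = 27 (matches direct enumeration: 27).

|A - A| = 27


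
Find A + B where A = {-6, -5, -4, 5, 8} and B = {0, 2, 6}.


A + B = {a + b : a ∈ A, b ∈ B}.
Enumerate all |A|·|B| = 5·3 = 15 pairs (a, b) and collect distinct sums.
a = -6: -6+0=-6, -6+2=-4, -6+6=0
a = -5: -5+0=-5, -5+2=-3, -5+6=1
a = -4: -4+0=-4, -4+2=-2, -4+6=2
a = 5: 5+0=5, 5+2=7, 5+6=11
a = 8: 8+0=8, 8+2=10, 8+6=14
Collecting distinct sums: A + B = {-6, -5, -4, -3, -2, 0, 1, 2, 5, 7, 8, 10, 11, 14}
|A + B| = 14

A + B = {-6, -5, -4, -3, -2, 0, 1, 2, 5, 7, 8, 10, 11, 14}


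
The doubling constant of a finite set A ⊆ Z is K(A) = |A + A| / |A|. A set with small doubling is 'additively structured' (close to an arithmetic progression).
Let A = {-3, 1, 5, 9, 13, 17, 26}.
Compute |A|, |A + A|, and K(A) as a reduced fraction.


|A| = 7.
Compute A + A by enumerating all 49 pairs.
A + A = {-6, -2, 2, 6, 10, 14, 18, 22, 23, 26, 27, 30, 31, 34, 35, 39, 43, 52}, so |A + A| = 18.
K = |A + A| / |A| = 18/7 (already in lowest terms) ≈ 2.5714.
Reference: AP of size 7 gives K = 13/7 ≈ 1.8571; a fully generic set of size 7 gives K ≈ 4.0000.

|A| = 7, |A + A| = 18, K = 18/7.


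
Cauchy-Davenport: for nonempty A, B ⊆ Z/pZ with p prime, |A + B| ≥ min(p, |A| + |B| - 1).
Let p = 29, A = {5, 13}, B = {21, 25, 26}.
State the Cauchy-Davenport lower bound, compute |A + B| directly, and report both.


Cauchy-Davenport: |A + B| ≥ min(p, |A| + |B| - 1) for A, B nonempty in Z/pZ.
|A| = 2, |B| = 3, p = 29.
CD lower bound = min(29, 2 + 3 - 1) = min(29, 4) = 4.
Compute A + B mod 29 directly:
a = 5: 5+21=26, 5+25=1, 5+26=2
a = 13: 13+21=5, 13+25=9, 13+26=10
A + B = {1, 2, 5, 9, 10, 26}, so |A + B| = 6.
Verify: 6 ≥ 4? Yes ✓.

CD lower bound = 4, actual |A + B| = 6.


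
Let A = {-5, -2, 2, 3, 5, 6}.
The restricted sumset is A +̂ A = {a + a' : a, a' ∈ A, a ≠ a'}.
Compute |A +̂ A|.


Restricted sumset: A +̂ A = {a + a' : a ∈ A, a' ∈ A, a ≠ a'}.
Equivalently, take A + A and drop any sum 2a that is achievable ONLY as a + a for a ∈ A (i.e. sums representable only with equal summands).
Enumerate pairs (a, a') with a < a' (symmetric, so each unordered pair gives one sum; this covers all a ≠ a'):
  -5 + -2 = -7
  -5 + 2 = -3
  -5 + 3 = -2
  -5 + 5 = 0
  -5 + 6 = 1
  -2 + 2 = 0
  -2 + 3 = 1
  -2 + 5 = 3
  -2 + 6 = 4
  2 + 3 = 5
  2 + 5 = 7
  2 + 6 = 8
  3 + 5 = 8
  3 + 6 = 9
  5 + 6 = 11
Collected distinct sums: {-7, -3, -2, 0, 1, 3, 4, 5, 7, 8, 9, 11}
|A +̂ A| = 12
(Reference bound: |A +̂ A| ≥ 2|A| - 3 for |A| ≥ 2, with |A| = 6 giving ≥ 9.)

|A +̂ A| = 12


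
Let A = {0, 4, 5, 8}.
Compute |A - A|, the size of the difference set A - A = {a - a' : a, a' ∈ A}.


A - A = {a - a' : a, a' ∈ A}; |A| = 4.
Bounds: 2|A|-1 ≤ |A - A| ≤ |A|² - |A| + 1, i.e. 7 ≤ |A - A| ≤ 13.
Note: 0 ∈ A - A always (from a - a). The set is symmetric: if d ∈ A - A then -d ∈ A - A.
Enumerate nonzero differences d = a - a' with a > a' (then include -d):
Positive differences: {1, 3, 4, 5, 8}
Full difference set: {0} ∪ (positive diffs) ∪ (negative diffs).
|A - A| = 1 + 2·5 = 11 (matches direct enumeration: 11).

|A - A| = 11


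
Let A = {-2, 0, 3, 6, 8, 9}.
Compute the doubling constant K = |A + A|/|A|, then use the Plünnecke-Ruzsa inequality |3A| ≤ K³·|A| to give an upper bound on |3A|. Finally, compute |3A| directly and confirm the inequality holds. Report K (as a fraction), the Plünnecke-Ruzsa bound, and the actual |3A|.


|A| = 6.
Step 1: Compute A + A by enumerating all 36 pairs.
A + A = {-4, -2, 0, 1, 3, 4, 6, 7, 8, 9, 11, 12, 14, 15, 16, 17, 18}, so |A + A| = 17.
Step 2: Doubling constant K = |A + A|/|A| = 17/6 = 17/6 ≈ 2.8333.
Step 3: Plünnecke-Ruzsa gives |3A| ≤ K³·|A| = (2.8333)³ · 6 ≈ 136.4722.
Step 4: Compute 3A = A + A + A directly by enumerating all triples (a,b,c) ∈ A³; |3A| = 32.
Step 5: Check 32 ≤ 136.4722? Yes ✓.

K = 17/6, Plünnecke-Ruzsa bound K³|A| ≈ 136.4722, |3A| = 32, inequality holds.


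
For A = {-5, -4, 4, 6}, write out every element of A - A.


A - A = {a - a' : a, a' ∈ A}.
Compute a - a' for each ordered pair (a, a'):
a = -5: -5--5=0, -5--4=-1, -5-4=-9, -5-6=-11
a = -4: -4--5=1, -4--4=0, -4-4=-8, -4-6=-10
a = 4: 4--5=9, 4--4=8, 4-4=0, 4-6=-2
a = 6: 6--5=11, 6--4=10, 6-4=2, 6-6=0
Collecting distinct values (and noting 0 appears from a-a):
A - A = {-11, -10, -9, -8, -2, -1, 0, 1, 2, 8, 9, 10, 11}
|A - A| = 13

A - A = {-11, -10, -9, -8, -2, -1, 0, 1, 2, 8, 9, 10, 11}


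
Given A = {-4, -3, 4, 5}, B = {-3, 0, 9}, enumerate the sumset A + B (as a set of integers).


A + B = {a + b : a ∈ A, b ∈ B}.
Enumerate all |A|·|B| = 4·3 = 12 pairs (a, b) and collect distinct sums.
a = -4: -4+-3=-7, -4+0=-4, -4+9=5
a = -3: -3+-3=-6, -3+0=-3, -3+9=6
a = 4: 4+-3=1, 4+0=4, 4+9=13
a = 5: 5+-3=2, 5+0=5, 5+9=14
Collecting distinct sums: A + B = {-7, -6, -4, -3, 1, 2, 4, 5, 6, 13, 14}
|A + B| = 11

A + B = {-7, -6, -4, -3, 1, 2, 4, 5, 6, 13, 14}


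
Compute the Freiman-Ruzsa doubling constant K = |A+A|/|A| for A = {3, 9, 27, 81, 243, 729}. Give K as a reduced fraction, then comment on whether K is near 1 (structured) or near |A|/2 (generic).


|A| = 6.
Compute A + A by enumerating all 36 pairs.
A + A = {6, 12, 18, 30, 36, 54, 84, 90, 108, 162, 246, 252, 270, 324, 486, 732, 738, 756, 810, 972, 1458}, so |A + A| = 21.
K = |A + A| / |A| = 21/6 = 7/2 ≈ 3.5000.
Reference: AP of size 6 gives K = 11/6 ≈ 1.8333; a fully generic set of size 6 gives K ≈ 3.5000.

|A| = 6, |A + A| = 21, K = 21/6 = 7/2.


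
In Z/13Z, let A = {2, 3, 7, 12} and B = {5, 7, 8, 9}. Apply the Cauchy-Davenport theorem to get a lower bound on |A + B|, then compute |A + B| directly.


Cauchy-Davenport: |A + B| ≥ min(p, |A| + |B| - 1) for A, B nonempty in Z/pZ.
|A| = 4, |B| = 4, p = 13.
CD lower bound = min(13, 4 + 4 - 1) = min(13, 7) = 7.
Compute A + B mod 13 directly:
a = 2: 2+5=7, 2+7=9, 2+8=10, 2+9=11
a = 3: 3+5=8, 3+7=10, 3+8=11, 3+9=12
a = 7: 7+5=12, 7+7=1, 7+8=2, 7+9=3
a = 12: 12+5=4, 12+7=6, 12+8=7, 12+9=8
A + B = {1, 2, 3, 4, 6, 7, 8, 9, 10, 11, 12}, so |A + B| = 11.
Verify: 11 ≥ 7? Yes ✓.

CD lower bound = 7, actual |A + B| = 11.


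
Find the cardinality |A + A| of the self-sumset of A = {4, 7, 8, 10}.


A + A = {a + a' : a, a' ∈ A}; |A| = 4.
General bounds: 2|A| - 1 ≤ |A + A| ≤ |A|(|A|+1)/2, i.e. 7 ≤ |A + A| ≤ 10.
Lower bound 2|A|-1 is attained iff A is an arithmetic progression.
Enumerate sums a + a' for a ≤ a' (symmetric, so this suffices):
a = 4: 4+4=8, 4+7=11, 4+8=12, 4+10=14
a = 7: 7+7=14, 7+8=15, 7+10=17
a = 8: 8+8=16, 8+10=18
a = 10: 10+10=20
Distinct sums: {8, 11, 12, 14, 15, 16, 17, 18, 20}
|A + A| = 9

|A + A| = 9


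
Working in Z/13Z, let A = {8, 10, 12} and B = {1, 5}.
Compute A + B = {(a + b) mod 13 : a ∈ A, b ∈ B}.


Work in Z/13Z: reduce every sum a + b modulo 13.
Enumerate all 6 pairs:
a = 8: 8+1=9, 8+5=0
a = 10: 10+1=11, 10+5=2
a = 12: 12+1=0, 12+5=4
Distinct residues collected: {0, 2, 4, 9, 11}
|A + B| = 5 (out of 13 total residues).

A + B = {0, 2, 4, 9, 11}


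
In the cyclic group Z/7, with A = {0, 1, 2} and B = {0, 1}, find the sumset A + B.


Work in Z/7Z: reduce every sum a + b modulo 7.
Enumerate all 6 pairs:
a = 0: 0+0=0, 0+1=1
a = 1: 1+0=1, 1+1=2
a = 2: 2+0=2, 2+1=3
Distinct residues collected: {0, 1, 2, 3}
|A + B| = 4 (out of 7 total residues).

A + B = {0, 1, 2, 3}


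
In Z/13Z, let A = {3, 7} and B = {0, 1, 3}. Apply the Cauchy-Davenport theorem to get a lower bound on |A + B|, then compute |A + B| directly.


Cauchy-Davenport: |A + B| ≥ min(p, |A| + |B| - 1) for A, B nonempty in Z/pZ.
|A| = 2, |B| = 3, p = 13.
CD lower bound = min(13, 2 + 3 - 1) = min(13, 4) = 4.
Compute A + B mod 13 directly:
a = 3: 3+0=3, 3+1=4, 3+3=6
a = 7: 7+0=7, 7+1=8, 7+3=10
A + B = {3, 4, 6, 7, 8, 10}, so |A + B| = 6.
Verify: 6 ≥ 4? Yes ✓.

CD lower bound = 4, actual |A + B| = 6.


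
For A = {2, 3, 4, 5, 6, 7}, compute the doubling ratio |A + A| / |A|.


|A| = 6.
Compute A + A by enumerating all 36 pairs.
A + A = {4, 5, 6, 7, 8, 9, 10, 11, 12, 13, 14}, so |A + A| = 11.
K = |A + A| / |A| = 11/6 (already in lowest terms) ≈ 1.8333.
Reference: AP of size 6 gives K = 11/6 ≈ 1.8333; a fully generic set of size 6 gives K ≈ 3.5000.

|A| = 6, |A + A| = 11, K = 11/6.


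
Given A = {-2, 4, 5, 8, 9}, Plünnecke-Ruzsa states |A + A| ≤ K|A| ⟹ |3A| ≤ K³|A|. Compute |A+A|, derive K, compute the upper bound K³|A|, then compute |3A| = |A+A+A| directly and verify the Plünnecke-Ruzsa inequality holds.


|A| = 5.
Step 1: Compute A + A by enumerating all 25 pairs.
A + A = {-4, 2, 3, 6, 7, 8, 9, 10, 12, 13, 14, 16, 17, 18}, so |A + A| = 14.
Step 2: Doubling constant K = |A + A|/|A| = 14/5 = 14/5 ≈ 2.8000.
Step 3: Plünnecke-Ruzsa gives |3A| ≤ K³·|A| = (2.8000)³ · 5 ≈ 109.7600.
Step 4: Compute 3A = A + A + A directly by enumerating all triples (a,b,c) ∈ A³; |3A| = 26.
Step 5: Check 26 ≤ 109.7600? Yes ✓.

K = 14/5, Plünnecke-Ruzsa bound K³|A| ≈ 109.7600, |3A| = 26, inequality holds.


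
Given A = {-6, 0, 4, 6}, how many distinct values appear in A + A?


A + A = {a + a' : a, a' ∈ A}; |A| = 4.
General bounds: 2|A| - 1 ≤ |A + A| ≤ |A|(|A|+1)/2, i.e. 7 ≤ |A + A| ≤ 10.
Lower bound 2|A|-1 is attained iff A is an arithmetic progression.
Enumerate sums a + a' for a ≤ a' (symmetric, so this suffices):
a = -6: -6+-6=-12, -6+0=-6, -6+4=-2, -6+6=0
a = 0: 0+0=0, 0+4=4, 0+6=6
a = 4: 4+4=8, 4+6=10
a = 6: 6+6=12
Distinct sums: {-12, -6, -2, 0, 4, 6, 8, 10, 12}
|A + A| = 9

|A + A| = 9


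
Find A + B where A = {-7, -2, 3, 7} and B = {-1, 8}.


A + B = {a + b : a ∈ A, b ∈ B}.
Enumerate all |A|·|B| = 4·2 = 8 pairs (a, b) and collect distinct sums.
a = -7: -7+-1=-8, -7+8=1
a = -2: -2+-1=-3, -2+8=6
a = 3: 3+-1=2, 3+8=11
a = 7: 7+-1=6, 7+8=15
Collecting distinct sums: A + B = {-8, -3, 1, 2, 6, 11, 15}
|A + B| = 7

A + B = {-8, -3, 1, 2, 6, 11, 15}


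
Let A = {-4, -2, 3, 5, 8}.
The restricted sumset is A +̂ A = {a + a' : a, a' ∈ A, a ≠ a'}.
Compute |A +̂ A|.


Restricted sumset: A +̂ A = {a + a' : a ∈ A, a' ∈ A, a ≠ a'}.
Equivalently, take A + A and drop any sum 2a that is achievable ONLY as a + a for a ∈ A (i.e. sums representable only with equal summands).
Enumerate pairs (a, a') with a < a' (symmetric, so each unordered pair gives one sum; this covers all a ≠ a'):
  -4 + -2 = -6
  -4 + 3 = -1
  -4 + 5 = 1
  -4 + 8 = 4
  -2 + 3 = 1
  -2 + 5 = 3
  -2 + 8 = 6
  3 + 5 = 8
  3 + 8 = 11
  5 + 8 = 13
Collected distinct sums: {-6, -1, 1, 3, 4, 6, 8, 11, 13}
|A +̂ A| = 9
(Reference bound: |A +̂ A| ≥ 2|A| - 3 for |A| ≥ 2, with |A| = 5 giving ≥ 7.)

|A +̂ A| = 9


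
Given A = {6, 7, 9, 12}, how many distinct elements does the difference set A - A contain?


A - A = {a - a' : a, a' ∈ A}; |A| = 4.
Bounds: 2|A|-1 ≤ |A - A| ≤ |A|² - |A| + 1, i.e. 7 ≤ |A - A| ≤ 13.
Note: 0 ∈ A - A always (from a - a). The set is symmetric: if d ∈ A - A then -d ∈ A - A.
Enumerate nonzero differences d = a - a' with a > a' (then include -d):
Positive differences: {1, 2, 3, 5, 6}
Full difference set: {0} ∪ (positive diffs) ∪ (negative diffs).
|A - A| = 1 + 2·5 = 11 (matches direct enumeration: 11).

|A - A| = 11


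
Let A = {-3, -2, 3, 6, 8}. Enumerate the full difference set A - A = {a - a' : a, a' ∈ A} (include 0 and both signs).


A - A = {a - a' : a, a' ∈ A}.
Compute a - a' for each ordered pair (a, a'):
a = -3: -3--3=0, -3--2=-1, -3-3=-6, -3-6=-9, -3-8=-11
a = -2: -2--3=1, -2--2=0, -2-3=-5, -2-6=-8, -2-8=-10
a = 3: 3--3=6, 3--2=5, 3-3=0, 3-6=-3, 3-8=-5
a = 6: 6--3=9, 6--2=8, 6-3=3, 6-6=0, 6-8=-2
a = 8: 8--3=11, 8--2=10, 8-3=5, 8-6=2, 8-8=0
Collecting distinct values (and noting 0 appears from a-a):
A - A = {-11, -10, -9, -8, -6, -5, -3, -2, -1, 0, 1, 2, 3, 5, 6, 8, 9, 10, 11}
|A - A| = 19

A - A = {-11, -10, -9, -8, -6, -5, -3, -2, -1, 0, 1, 2, 3, 5, 6, 8, 9, 10, 11}


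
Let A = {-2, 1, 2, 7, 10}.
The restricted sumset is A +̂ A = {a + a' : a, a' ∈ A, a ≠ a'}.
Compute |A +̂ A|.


Restricted sumset: A +̂ A = {a + a' : a ∈ A, a' ∈ A, a ≠ a'}.
Equivalently, take A + A and drop any sum 2a that is achievable ONLY as a + a for a ∈ A (i.e. sums representable only with equal summands).
Enumerate pairs (a, a') with a < a' (symmetric, so each unordered pair gives one sum; this covers all a ≠ a'):
  -2 + 1 = -1
  -2 + 2 = 0
  -2 + 7 = 5
  -2 + 10 = 8
  1 + 2 = 3
  1 + 7 = 8
  1 + 10 = 11
  2 + 7 = 9
  2 + 10 = 12
  7 + 10 = 17
Collected distinct sums: {-1, 0, 3, 5, 8, 9, 11, 12, 17}
|A +̂ A| = 9
(Reference bound: |A +̂ A| ≥ 2|A| - 3 for |A| ≥ 2, with |A| = 5 giving ≥ 7.)

|A +̂ A| = 9


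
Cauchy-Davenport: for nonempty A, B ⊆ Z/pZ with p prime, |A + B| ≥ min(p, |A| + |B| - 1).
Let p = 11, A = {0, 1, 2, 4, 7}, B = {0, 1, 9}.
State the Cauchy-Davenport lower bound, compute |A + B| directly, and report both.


Cauchy-Davenport: |A + B| ≥ min(p, |A| + |B| - 1) for A, B nonempty in Z/pZ.
|A| = 5, |B| = 3, p = 11.
CD lower bound = min(11, 5 + 3 - 1) = min(11, 7) = 7.
Compute A + B mod 11 directly:
a = 0: 0+0=0, 0+1=1, 0+9=9
a = 1: 1+0=1, 1+1=2, 1+9=10
a = 2: 2+0=2, 2+1=3, 2+9=0
a = 4: 4+0=4, 4+1=5, 4+9=2
a = 7: 7+0=7, 7+1=8, 7+9=5
A + B = {0, 1, 2, 3, 4, 5, 7, 8, 9, 10}, so |A + B| = 10.
Verify: 10 ≥ 7? Yes ✓.

CD lower bound = 7, actual |A + B| = 10.


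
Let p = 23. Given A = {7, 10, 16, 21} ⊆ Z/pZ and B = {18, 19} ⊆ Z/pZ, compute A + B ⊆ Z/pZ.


Work in Z/23Z: reduce every sum a + b modulo 23.
Enumerate all 8 pairs:
a = 7: 7+18=2, 7+19=3
a = 10: 10+18=5, 10+19=6
a = 16: 16+18=11, 16+19=12
a = 21: 21+18=16, 21+19=17
Distinct residues collected: {2, 3, 5, 6, 11, 12, 16, 17}
|A + B| = 8 (out of 23 total residues).

A + B = {2, 3, 5, 6, 11, 12, 16, 17}


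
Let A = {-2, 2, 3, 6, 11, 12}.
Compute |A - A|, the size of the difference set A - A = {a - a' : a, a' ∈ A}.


A - A = {a - a' : a, a' ∈ A}; |A| = 6.
Bounds: 2|A|-1 ≤ |A - A| ≤ |A|² - |A| + 1, i.e. 11 ≤ |A - A| ≤ 31.
Note: 0 ∈ A - A always (from a - a). The set is symmetric: if d ∈ A - A then -d ∈ A - A.
Enumerate nonzero differences d = a - a' with a > a' (then include -d):
Positive differences: {1, 3, 4, 5, 6, 8, 9, 10, 13, 14}
Full difference set: {0} ∪ (positive diffs) ∪ (negative diffs).
|A - A| = 1 + 2·10 = 21 (matches direct enumeration: 21).

|A - A| = 21


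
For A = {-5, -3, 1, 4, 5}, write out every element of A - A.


A - A = {a - a' : a, a' ∈ A}.
Compute a - a' for each ordered pair (a, a'):
a = -5: -5--5=0, -5--3=-2, -5-1=-6, -5-4=-9, -5-5=-10
a = -3: -3--5=2, -3--3=0, -3-1=-4, -3-4=-7, -3-5=-8
a = 1: 1--5=6, 1--3=4, 1-1=0, 1-4=-3, 1-5=-4
a = 4: 4--5=9, 4--3=7, 4-1=3, 4-4=0, 4-5=-1
a = 5: 5--5=10, 5--3=8, 5-1=4, 5-4=1, 5-5=0
Collecting distinct values (and noting 0 appears from a-a):
A - A = {-10, -9, -8, -7, -6, -4, -3, -2, -1, 0, 1, 2, 3, 4, 6, 7, 8, 9, 10}
|A - A| = 19

A - A = {-10, -9, -8, -7, -6, -4, -3, -2, -1, 0, 1, 2, 3, 4, 6, 7, 8, 9, 10}


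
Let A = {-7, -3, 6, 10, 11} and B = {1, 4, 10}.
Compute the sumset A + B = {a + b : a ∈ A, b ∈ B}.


A + B = {a + b : a ∈ A, b ∈ B}.
Enumerate all |A|·|B| = 5·3 = 15 pairs (a, b) and collect distinct sums.
a = -7: -7+1=-6, -7+4=-3, -7+10=3
a = -3: -3+1=-2, -3+4=1, -3+10=7
a = 6: 6+1=7, 6+4=10, 6+10=16
a = 10: 10+1=11, 10+4=14, 10+10=20
a = 11: 11+1=12, 11+4=15, 11+10=21
Collecting distinct sums: A + B = {-6, -3, -2, 1, 3, 7, 10, 11, 12, 14, 15, 16, 20, 21}
|A + B| = 14

A + B = {-6, -3, -2, 1, 3, 7, 10, 11, 12, 14, 15, 16, 20, 21}


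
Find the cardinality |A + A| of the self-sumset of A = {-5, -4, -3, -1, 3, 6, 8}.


A + A = {a + a' : a, a' ∈ A}; |A| = 7.
General bounds: 2|A| - 1 ≤ |A + A| ≤ |A|(|A|+1)/2, i.e. 13 ≤ |A + A| ≤ 28.
Lower bound 2|A|-1 is attained iff A is an arithmetic progression.
Enumerate sums a + a' for a ≤ a' (symmetric, so this suffices):
a = -5: -5+-5=-10, -5+-4=-9, -5+-3=-8, -5+-1=-6, -5+3=-2, -5+6=1, -5+8=3
a = -4: -4+-4=-8, -4+-3=-7, -4+-1=-5, -4+3=-1, -4+6=2, -4+8=4
a = -3: -3+-3=-6, -3+-1=-4, -3+3=0, -3+6=3, -3+8=5
a = -1: -1+-1=-2, -1+3=2, -1+6=5, -1+8=7
a = 3: 3+3=6, 3+6=9, 3+8=11
a = 6: 6+6=12, 6+8=14
a = 8: 8+8=16
Distinct sums: {-10, -9, -8, -7, -6, -5, -4, -2, -1, 0, 1, 2, 3, 4, 5, 6, 7, 9, 11, 12, 14, 16}
|A + A| = 22

|A + A| = 22


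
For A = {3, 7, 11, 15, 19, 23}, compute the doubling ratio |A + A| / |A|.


|A| = 6.
Compute A + A by enumerating all 36 pairs.
A + A = {6, 10, 14, 18, 22, 26, 30, 34, 38, 42, 46}, so |A + A| = 11.
K = |A + A| / |A| = 11/6 (already in lowest terms) ≈ 1.8333.
Reference: AP of size 6 gives K = 11/6 ≈ 1.8333; a fully generic set of size 6 gives K ≈ 3.5000.

|A| = 6, |A + A| = 11, K = 11/6.


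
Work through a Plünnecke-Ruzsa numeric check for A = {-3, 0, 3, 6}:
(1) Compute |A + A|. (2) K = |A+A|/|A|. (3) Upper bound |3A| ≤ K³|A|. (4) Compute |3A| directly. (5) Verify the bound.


|A| = 4.
Step 1: Compute A + A by enumerating all 16 pairs.
A + A = {-6, -3, 0, 3, 6, 9, 12}, so |A + A| = 7.
Step 2: Doubling constant K = |A + A|/|A| = 7/4 = 7/4 ≈ 1.7500.
Step 3: Plünnecke-Ruzsa gives |3A| ≤ K³·|A| = (1.7500)³ · 4 ≈ 21.4375.
Step 4: Compute 3A = A + A + A directly by enumerating all triples (a,b,c) ∈ A³; |3A| = 10.
Step 5: Check 10 ≤ 21.4375? Yes ✓.

K = 7/4, Plünnecke-Ruzsa bound K³|A| ≈ 21.4375, |3A| = 10, inequality holds.


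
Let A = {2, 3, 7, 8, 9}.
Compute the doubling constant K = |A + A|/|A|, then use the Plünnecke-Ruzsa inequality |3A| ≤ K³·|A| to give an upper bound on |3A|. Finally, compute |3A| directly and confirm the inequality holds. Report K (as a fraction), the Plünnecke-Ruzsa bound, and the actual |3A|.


|A| = 5.
Step 1: Compute A + A by enumerating all 25 pairs.
A + A = {4, 5, 6, 9, 10, 11, 12, 14, 15, 16, 17, 18}, so |A + A| = 12.
Step 2: Doubling constant K = |A + A|/|A| = 12/5 = 12/5 ≈ 2.4000.
Step 3: Plünnecke-Ruzsa gives |3A| ≤ K³·|A| = (2.4000)³ · 5 ≈ 69.1200.
Step 4: Compute 3A = A + A + A directly by enumerating all triples (a,b,c) ∈ A³; |3A| = 21.
Step 5: Check 21 ≤ 69.1200? Yes ✓.

K = 12/5, Plünnecke-Ruzsa bound K³|A| ≈ 69.1200, |3A| = 21, inequality holds.


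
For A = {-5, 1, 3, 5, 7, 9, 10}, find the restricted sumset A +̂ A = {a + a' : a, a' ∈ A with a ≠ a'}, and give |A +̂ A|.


Restricted sumset: A +̂ A = {a + a' : a ∈ A, a' ∈ A, a ≠ a'}.
Equivalently, take A + A and drop any sum 2a that is achievable ONLY as a + a for a ∈ A (i.e. sums representable only with equal summands).
Enumerate pairs (a, a') with a < a' (symmetric, so each unordered pair gives one sum; this covers all a ≠ a'):
  -5 + 1 = -4
  -5 + 3 = -2
  -5 + 5 = 0
  -5 + 7 = 2
  -5 + 9 = 4
  -5 + 10 = 5
  1 + 3 = 4
  1 + 5 = 6
  1 + 7 = 8
  1 + 9 = 10
  1 + 10 = 11
  3 + 5 = 8
  3 + 7 = 10
  3 + 9 = 12
  3 + 10 = 13
  5 + 7 = 12
  5 + 9 = 14
  5 + 10 = 15
  7 + 9 = 16
  7 + 10 = 17
  9 + 10 = 19
Collected distinct sums: {-4, -2, 0, 2, 4, 5, 6, 8, 10, 11, 12, 13, 14, 15, 16, 17, 19}
|A +̂ A| = 17
(Reference bound: |A +̂ A| ≥ 2|A| - 3 for |A| ≥ 2, with |A| = 7 giving ≥ 11.)

|A +̂ A| = 17


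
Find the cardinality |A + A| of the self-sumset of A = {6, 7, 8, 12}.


A + A = {a + a' : a, a' ∈ A}; |A| = 4.
General bounds: 2|A| - 1 ≤ |A + A| ≤ |A|(|A|+1)/2, i.e. 7 ≤ |A + A| ≤ 10.
Lower bound 2|A|-1 is attained iff A is an arithmetic progression.
Enumerate sums a + a' for a ≤ a' (symmetric, so this suffices):
a = 6: 6+6=12, 6+7=13, 6+8=14, 6+12=18
a = 7: 7+7=14, 7+8=15, 7+12=19
a = 8: 8+8=16, 8+12=20
a = 12: 12+12=24
Distinct sums: {12, 13, 14, 15, 16, 18, 19, 20, 24}
|A + A| = 9

|A + A| = 9


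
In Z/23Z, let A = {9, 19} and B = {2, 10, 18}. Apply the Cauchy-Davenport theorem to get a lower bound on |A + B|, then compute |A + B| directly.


Cauchy-Davenport: |A + B| ≥ min(p, |A| + |B| - 1) for A, B nonempty in Z/pZ.
|A| = 2, |B| = 3, p = 23.
CD lower bound = min(23, 2 + 3 - 1) = min(23, 4) = 4.
Compute A + B mod 23 directly:
a = 9: 9+2=11, 9+10=19, 9+18=4
a = 19: 19+2=21, 19+10=6, 19+18=14
A + B = {4, 6, 11, 14, 19, 21}, so |A + B| = 6.
Verify: 6 ≥ 4? Yes ✓.

CD lower bound = 4, actual |A + B| = 6.


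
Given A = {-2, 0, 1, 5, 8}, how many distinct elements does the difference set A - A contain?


A - A = {a - a' : a, a' ∈ A}; |A| = 5.
Bounds: 2|A|-1 ≤ |A - A| ≤ |A|² - |A| + 1, i.e. 9 ≤ |A - A| ≤ 21.
Note: 0 ∈ A - A always (from a - a). The set is symmetric: if d ∈ A - A then -d ∈ A - A.
Enumerate nonzero differences d = a - a' with a > a' (then include -d):
Positive differences: {1, 2, 3, 4, 5, 7, 8, 10}
Full difference set: {0} ∪ (positive diffs) ∪ (negative diffs).
|A - A| = 1 + 2·8 = 17 (matches direct enumeration: 17).

|A - A| = 17


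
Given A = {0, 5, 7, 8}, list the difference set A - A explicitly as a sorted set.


A - A = {a - a' : a, a' ∈ A}.
Compute a - a' for each ordered pair (a, a'):
a = 0: 0-0=0, 0-5=-5, 0-7=-7, 0-8=-8
a = 5: 5-0=5, 5-5=0, 5-7=-2, 5-8=-3
a = 7: 7-0=7, 7-5=2, 7-7=0, 7-8=-1
a = 8: 8-0=8, 8-5=3, 8-7=1, 8-8=0
Collecting distinct values (and noting 0 appears from a-a):
A - A = {-8, -7, -5, -3, -2, -1, 0, 1, 2, 3, 5, 7, 8}
|A - A| = 13

A - A = {-8, -7, -5, -3, -2, -1, 0, 1, 2, 3, 5, 7, 8}


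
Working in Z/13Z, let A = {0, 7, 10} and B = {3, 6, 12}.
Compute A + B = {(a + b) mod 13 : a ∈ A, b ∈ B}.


Work in Z/13Z: reduce every sum a + b modulo 13.
Enumerate all 9 pairs:
a = 0: 0+3=3, 0+6=6, 0+12=12
a = 7: 7+3=10, 7+6=0, 7+12=6
a = 10: 10+3=0, 10+6=3, 10+12=9
Distinct residues collected: {0, 3, 6, 9, 10, 12}
|A + B| = 6 (out of 13 total residues).

A + B = {0, 3, 6, 9, 10, 12}


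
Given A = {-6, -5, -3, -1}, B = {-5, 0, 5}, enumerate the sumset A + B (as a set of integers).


A + B = {a + b : a ∈ A, b ∈ B}.
Enumerate all |A|·|B| = 4·3 = 12 pairs (a, b) and collect distinct sums.
a = -6: -6+-5=-11, -6+0=-6, -6+5=-1
a = -5: -5+-5=-10, -5+0=-5, -5+5=0
a = -3: -3+-5=-8, -3+0=-3, -3+5=2
a = -1: -1+-5=-6, -1+0=-1, -1+5=4
Collecting distinct sums: A + B = {-11, -10, -8, -6, -5, -3, -1, 0, 2, 4}
|A + B| = 10

A + B = {-11, -10, -8, -6, -5, -3, -1, 0, 2, 4}


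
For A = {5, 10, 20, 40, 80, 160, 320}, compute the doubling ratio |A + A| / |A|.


|A| = 7.
Compute A + A by enumerating all 49 pairs.
A + A = {10, 15, 20, 25, 30, 40, 45, 50, 60, 80, 85, 90, 100, 120, 160, 165, 170, 180, 200, 240, 320, 325, 330, 340, 360, 400, 480, 640}, so |A + A| = 28.
K = |A + A| / |A| = 28/7 = 4/1 ≈ 4.0000.
Reference: AP of size 7 gives K = 13/7 ≈ 1.8571; a fully generic set of size 7 gives K ≈ 4.0000.

|A| = 7, |A + A| = 28, K = 28/7 = 4/1.


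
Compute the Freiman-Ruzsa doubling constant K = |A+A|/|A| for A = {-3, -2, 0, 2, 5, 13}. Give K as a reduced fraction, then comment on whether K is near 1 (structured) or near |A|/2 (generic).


|A| = 6.
Compute A + A by enumerating all 36 pairs.
A + A = {-6, -5, -4, -3, -2, -1, 0, 2, 3, 4, 5, 7, 10, 11, 13, 15, 18, 26}, so |A + A| = 18.
K = |A + A| / |A| = 18/6 = 3/1 ≈ 3.0000.
Reference: AP of size 6 gives K = 11/6 ≈ 1.8333; a fully generic set of size 6 gives K ≈ 3.5000.

|A| = 6, |A + A| = 18, K = 18/6 = 3/1.


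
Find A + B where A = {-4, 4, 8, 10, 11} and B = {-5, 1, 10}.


A + B = {a + b : a ∈ A, b ∈ B}.
Enumerate all |A|·|B| = 5·3 = 15 pairs (a, b) and collect distinct sums.
a = -4: -4+-5=-9, -4+1=-3, -4+10=6
a = 4: 4+-5=-1, 4+1=5, 4+10=14
a = 8: 8+-5=3, 8+1=9, 8+10=18
a = 10: 10+-5=5, 10+1=11, 10+10=20
a = 11: 11+-5=6, 11+1=12, 11+10=21
Collecting distinct sums: A + B = {-9, -3, -1, 3, 5, 6, 9, 11, 12, 14, 18, 20, 21}
|A + B| = 13

A + B = {-9, -3, -1, 3, 5, 6, 9, 11, 12, 14, 18, 20, 21}


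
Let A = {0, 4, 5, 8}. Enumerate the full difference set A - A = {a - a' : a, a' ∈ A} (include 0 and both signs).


A - A = {a - a' : a, a' ∈ A}.
Compute a - a' for each ordered pair (a, a'):
a = 0: 0-0=0, 0-4=-4, 0-5=-5, 0-8=-8
a = 4: 4-0=4, 4-4=0, 4-5=-1, 4-8=-4
a = 5: 5-0=5, 5-4=1, 5-5=0, 5-8=-3
a = 8: 8-0=8, 8-4=4, 8-5=3, 8-8=0
Collecting distinct values (and noting 0 appears from a-a):
A - A = {-8, -5, -4, -3, -1, 0, 1, 3, 4, 5, 8}
|A - A| = 11

A - A = {-8, -5, -4, -3, -1, 0, 1, 3, 4, 5, 8}


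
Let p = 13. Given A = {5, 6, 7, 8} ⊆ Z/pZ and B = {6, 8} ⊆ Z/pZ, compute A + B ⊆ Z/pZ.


Work in Z/13Z: reduce every sum a + b modulo 13.
Enumerate all 8 pairs:
a = 5: 5+6=11, 5+8=0
a = 6: 6+6=12, 6+8=1
a = 7: 7+6=0, 7+8=2
a = 8: 8+6=1, 8+8=3
Distinct residues collected: {0, 1, 2, 3, 11, 12}
|A + B| = 6 (out of 13 total residues).

A + B = {0, 1, 2, 3, 11, 12}


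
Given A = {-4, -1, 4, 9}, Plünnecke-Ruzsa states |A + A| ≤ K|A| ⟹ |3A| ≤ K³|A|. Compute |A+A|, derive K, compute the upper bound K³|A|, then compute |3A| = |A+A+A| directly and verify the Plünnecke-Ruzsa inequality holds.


|A| = 4.
Step 1: Compute A + A by enumerating all 16 pairs.
A + A = {-8, -5, -2, 0, 3, 5, 8, 13, 18}, so |A + A| = 9.
Step 2: Doubling constant K = |A + A|/|A| = 9/4 = 9/4 ≈ 2.2500.
Step 3: Plünnecke-Ruzsa gives |3A| ≤ K³·|A| = (2.2500)³ · 4 ≈ 45.5625.
Step 4: Compute 3A = A + A + A directly by enumerating all triples (a,b,c) ∈ A³; |3A| = 16.
Step 5: Check 16 ≤ 45.5625? Yes ✓.

K = 9/4, Plünnecke-Ruzsa bound K³|A| ≈ 45.5625, |3A| = 16, inequality holds.


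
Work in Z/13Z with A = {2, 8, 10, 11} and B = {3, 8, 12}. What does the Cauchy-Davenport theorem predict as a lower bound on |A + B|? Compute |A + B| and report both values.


Cauchy-Davenport: |A + B| ≥ min(p, |A| + |B| - 1) for A, B nonempty in Z/pZ.
|A| = 4, |B| = 3, p = 13.
CD lower bound = min(13, 4 + 3 - 1) = min(13, 6) = 6.
Compute A + B mod 13 directly:
a = 2: 2+3=5, 2+8=10, 2+12=1
a = 8: 8+3=11, 8+8=3, 8+12=7
a = 10: 10+3=0, 10+8=5, 10+12=9
a = 11: 11+3=1, 11+8=6, 11+12=10
A + B = {0, 1, 3, 5, 6, 7, 9, 10, 11}, so |A + B| = 9.
Verify: 9 ≥ 6? Yes ✓.

CD lower bound = 6, actual |A + B| = 9.


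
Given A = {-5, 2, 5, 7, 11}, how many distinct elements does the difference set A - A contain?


A - A = {a - a' : a, a' ∈ A}; |A| = 5.
Bounds: 2|A|-1 ≤ |A - A| ≤ |A|² - |A| + 1, i.e. 9 ≤ |A - A| ≤ 21.
Note: 0 ∈ A - A always (from a - a). The set is symmetric: if d ∈ A - A then -d ∈ A - A.
Enumerate nonzero differences d = a - a' with a > a' (then include -d):
Positive differences: {2, 3, 4, 5, 6, 7, 9, 10, 12, 16}
Full difference set: {0} ∪ (positive diffs) ∪ (negative diffs).
|A - A| = 1 + 2·10 = 21 (matches direct enumeration: 21).

|A - A| = 21


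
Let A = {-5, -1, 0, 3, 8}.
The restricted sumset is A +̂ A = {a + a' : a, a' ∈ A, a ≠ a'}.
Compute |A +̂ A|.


Restricted sumset: A +̂ A = {a + a' : a ∈ A, a' ∈ A, a ≠ a'}.
Equivalently, take A + A and drop any sum 2a that is achievable ONLY as a + a for a ∈ A (i.e. sums representable only with equal summands).
Enumerate pairs (a, a') with a < a' (symmetric, so each unordered pair gives one sum; this covers all a ≠ a'):
  -5 + -1 = -6
  -5 + 0 = -5
  -5 + 3 = -2
  -5 + 8 = 3
  -1 + 0 = -1
  -1 + 3 = 2
  -1 + 8 = 7
  0 + 3 = 3
  0 + 8 = 8
  3 + 8 = 11
Collected distinct sums: {-6, -5, -2, -1, 2, 3, 7, 8, 11}
|A +̂ A| = 9
(Reference bound: |A +̂ A| ≥ 2|A| - 3 for |A| ≥ 2, with |A| = 5 giving ≥ 7.)

|A +̂ A| = 9


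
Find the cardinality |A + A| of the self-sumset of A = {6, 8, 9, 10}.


A + A = {a + a' : a, a' ∈ A}; |A| = 4.
General bounds: 2|A| - 1 ≤ |A + A| ≤ |A|(|A|+1)/2, i.e. 7 ≤ |A + A| ≤ 10.
Lower bound 2|A|-1 is attained iff A is an arithmetic progression.
Enumerate sums a + a' for a ≤ a' (symmetric, so this suffices):
a = 6: 6+6=12, 6+8=14, 6+9=15, 6+10=16
a = 8: 8+8=16, 8+9=17, 8+10=18
a = 9: 9+9=18, 9+10=19
a = 10: 10+10=20
Distinct sums: {12, 14, 15, 16, 17, 18, 19, 20}
|A + A| = 8

|A + A| = 8


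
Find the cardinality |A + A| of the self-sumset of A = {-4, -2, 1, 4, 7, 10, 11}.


A + A = {a + a' : a, a' ∈ A}; |A| = 7.
General bounds: 2|A| - 1 ≤ |A + A| ≤ |A|(|A|+1)/2, i.e. 13 ≤ |A + A| ≤ 28.
Lower bound 2|A|-1 is attained iff A is an arithmetic progression.
Enumerate sums a + a' for a ≤ a' (symmetric, so this suffices):
a = -4: -4+-4=-8, -4+-2=-6, -4+1=-3, -4+4=0, -4+7=3, -4+10=6, -4+11=7
a = -2: -2+-2=-4, -2+1=-1, -2+4=2, -2+7=5, -2+10=8, -2+11=9
a = 1: 1+1=2, 1+4=5, 1+7=8, 1+10=11, 1+11=12
a = 4: 4+4=8, 4+7=11, 4+10=14, 4+11=15
a = 7: 7+7=14, 7+10=17, 7+11=18
a = 10: 10+10=20, 10+11=21
a = 11: 11+11=22
Distinct sums: {-8, -6, -4, -3, -1, 0, 2, 3, 5, 6, 7, 8, 9, 11, 12, 14, 15, 17, 18, 20, 21, 22}
|A + A| = 22

|A + A| = 22


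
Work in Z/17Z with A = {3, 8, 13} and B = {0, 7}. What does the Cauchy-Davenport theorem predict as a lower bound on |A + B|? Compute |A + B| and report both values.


Cauchy-Davenport: |A + B| ≥ min(p, |A| + |B| - 1) for A, B nonempty in Z/pZ.
|A| = 3, |B| = 2, p = 17.
CD lower bound = min(17, 3 + 2 - 1) = min(17, 4) = 4.
Compute A + B mod 17 directly:
a = 3: 3+0=3, 3+7=10
a = 8: 8+0=8, 8+7=15
a = 13: 13+0=13, 13+7=3
A + B = {3, 8, 10, 13, 15}, so |A + B| = 5.
Verify: 5 ≥ 4? Yes ✓.

CD lower bound = 4, actual |A + B| = 5.


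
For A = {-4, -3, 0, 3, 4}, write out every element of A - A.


A - A = {a - a' : a, a' ∈ A}.
Compute a - a' for each ordered pair (a, a'):
a = -4: -4--4=0, -4--3=-1, -4-0=-4, -4-3=-7, -4-4=-8
a = -3: -3--4=1, -3--3=0, -3-0=-3, -3-3=-6, -3-4=-7
a = 0: 0--4=4, 0--3=3, 0-0=0, 0-3=-3, 0-4=-4
a = 3: 3--4=7, 3--3=6, 3-0=3, 3-3=0, 3-4=-1
a = 4: 4--4=8, 4--3=7, 4-0=4, 4-3=1, 4-4=0
Collecting distinct values (and noting 0 appears from a-a):
A - A = {-8, -7, -6, -4, -3, -1, 0, 1, 3, 4, 6, 7, 8}
|A - A| = 13

A - A = {-8, -7, -6, -4, -3, -1, 0, 1, 3, 4, 6, 7, 8}


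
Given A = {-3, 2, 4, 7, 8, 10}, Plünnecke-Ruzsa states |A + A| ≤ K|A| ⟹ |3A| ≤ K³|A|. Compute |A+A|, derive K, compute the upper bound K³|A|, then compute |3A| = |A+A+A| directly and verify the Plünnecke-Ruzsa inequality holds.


|A| = 6.
Step 1: Compute A + A by enumerating all 36 pairs.
A + A = {-6, -1, 1, 4, 5, 6, 7, 8, 9, 10, 11, 12, 14, 15, 16, 17, 18, 20}, so |A + A| = 18.
Step 2: Doubling constant K = |A + A|/|A| = 18/6 = 18/6 ≈ 3.0000.
Step 3: Plünnecke-Ruzsa gives |3A| ≤ K³·|A| = (3.0000)³ · 6 ≈ 162.0000.
Step 4: Compute 3A = A + A + A directly by enumerating all triples (a,b,c) ∈ A³; |3A| = 32.
Step 5: Check 32 ≤ 162.0000? Yes ✓.

K = 18/6, Plünnecke-Ruzsa bound K³|A| ≈ 162.0000, |3A| = 32, inequality holds.


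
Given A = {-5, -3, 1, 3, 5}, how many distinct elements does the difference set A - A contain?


A - A = {a - a' : a, a' ∈ A}; |A| = 5.
Bounds: 2|A|-1 ≤ |A - A| ≤ |A|² - |A| + 1, i.e. 9 ≤ |A - A| ≤ 21.
Note: 0 ∈ A - A always (from a - a). The set is symmetric: if d ∈ A - A then -d ∈ A - A.
Enumerate nonzero differences d = a - a' with a > a' (then include -d):
Positive differences: {2, 4, 6, 8, 10}
Full difference set: {0} ∪ (positive diffs) ∪ (negative diffs).
|A - A| = 1 + 2·5 = 11 (matches direct enumeration: 11).

|A - A| = 11


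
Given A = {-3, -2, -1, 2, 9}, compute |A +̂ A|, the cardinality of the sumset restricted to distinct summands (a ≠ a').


Restricted sumset: A +̂ A = {a + a' : a ∈ A, a' ∈ A, a ≠ a'}.
Equivalently, take A + A and drop any sum 2a that is achievable ONLY as a + a for a ∈ A (i.e. sums representable only with equal summands).
Enumerate pairs (a, a') with a < a' (symmetric, so each unordered pair gives one sum; this covers all a ≠ a'):
  -3 + -2 = -5
  -3 + -1 = -4
  -3 + 2 = -1
  -3 + 9 = 6
  -2 + -1 = -3
  -2 + 2 = 0
  -2 + 9 = 7
  -1 + 2 = 1
  -1 + 9 = 8
  2 + 9 = 11
Collected distinct sums: {-5, -4, -3, -1, 0, 1, 6, 7, 8, 11}
|A +̂ A| = 10
(Reference bound: |A +̂ A| ≥ 2|A| - 3 for |A| ≥ 2, with |A| = 5 giving ≥ 7.)

|A +̂ A| = 10


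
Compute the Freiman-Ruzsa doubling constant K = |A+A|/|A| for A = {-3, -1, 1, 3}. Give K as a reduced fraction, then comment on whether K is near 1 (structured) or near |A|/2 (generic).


|A| = 4.
Compute A + A by enumerating all 16 pairs.
A + A = {-6, -4, -2, 0, 2, 4, 6}, so |A + A| = 7.
K = |A + A| / |A| = 7/4 (already in lowest terms) ≈ 1.7500.
Reference: AP of size 4 gives K = 7/4 ≈ 1.7500; a fully generic set of size 4 gives K ≈ 2.5000.

|A| = 4, |A + A| = 7, K = 7/4.


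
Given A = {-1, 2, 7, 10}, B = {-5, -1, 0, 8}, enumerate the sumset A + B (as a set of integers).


A + B = {a + b : a ∈ A, b ∈ B}.
Enumerate all |A|·|B| = 4·4 = 16 pairs (a, b) and collect distinct sums.
a = -1: -1+-5=-6, -1+-1=-2, -1+0=-1, -1+8=7
a = 2: 2+-5=-3, 2+-1=1, 2+0=2, 2+8=10
a = 7: 7+-5=2, 7+-1=6, 7+0=7, 7+8=15
a = 10: 10+-5=5, 10+-1=9, 10+0=10, 10+8=18
Collecting distinct sums: A + B = {-6, -3, -2, -1, 1, 2, 5, 6, 7, 9, 10, 15, 18}
|A + B| = 13

A + B = {-6, -3, -2, -1, 1, 2, 5, 6, 7, 9, 10, 15, 18}


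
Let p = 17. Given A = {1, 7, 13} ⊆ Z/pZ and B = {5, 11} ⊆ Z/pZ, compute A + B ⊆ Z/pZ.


Work in Z/17Z: reduce every sum a + b modulo 17.
Enumerate all 6 pairs:
a = 1: 1+5=6, 1+11=12
a = 7: 7+5=12, 7+11=1
a = 13: 13+5=1, 13+11=7
Distinct residues collected: {1, 6, 7, 12}
|A + B| = 4 (out of 17 total residues).

A + B = {1, 6, 7, 12}


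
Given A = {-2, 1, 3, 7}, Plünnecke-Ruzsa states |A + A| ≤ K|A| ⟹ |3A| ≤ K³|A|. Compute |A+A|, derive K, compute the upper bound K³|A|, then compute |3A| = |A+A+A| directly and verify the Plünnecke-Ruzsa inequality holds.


|A| = 4.
Step 1: Compute A + A by enumerating all 16 pairs.
A + A = {-4, -1, 1, 2, 4, 5, 6, 8, 10, 14}, so |A + A| = 10.
Step 2: Doubling constant K = |A + A|/|A| = 10/4 = 10/4 ≈ 2.5000.
Step 3: Plünnecke-Ruzsa gives |3A| ≤ K³·|A| = (2.5000)³ · 4 ≈ 62.5000.
Step 4: Compute 3A = A + A + A directly by enumerating all triples (a,b,c) ∈ A³; |3A| = 18.
Step 5: Check 18 ≤ 62.5000? Yes ✓.

K = 10/4, Plünnecke-Ruzsa bound K³|A| ≈ 62.5000, |3A| = 18, inequality holds.
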